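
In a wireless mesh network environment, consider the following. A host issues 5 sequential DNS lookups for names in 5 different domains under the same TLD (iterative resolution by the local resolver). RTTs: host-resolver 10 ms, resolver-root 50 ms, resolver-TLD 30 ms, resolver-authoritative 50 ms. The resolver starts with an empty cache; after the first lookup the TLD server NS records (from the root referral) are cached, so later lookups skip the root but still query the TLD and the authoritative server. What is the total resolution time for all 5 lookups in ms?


Lookup 1 (cold cache): local + root + TLD + auth = 10 + 50 + 30 + 50 = 140 ms
Lookups 2..5 (TLD NS cached -> skip root; new domain -> still ask TLD and auth): local + TLD + auth = 10 + 30 + 50 = 90 ms each
Remaining 4 lookups: 4 * 90 = 360 ms
Total = 140 + 360 = 500 ms

500


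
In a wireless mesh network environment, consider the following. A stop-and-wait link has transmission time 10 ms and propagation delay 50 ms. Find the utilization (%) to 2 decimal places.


Given: Ttrans = 10 ms, Tprop = 50 ms
RTT = 2 * Tprop = 2 * 50 = 100 ms
U = Ttrans / (Ttrans + RTT)
U = 10 / (10 + 100)
U = 10 / 110 = 0.090909
U% = 9.09%

9.09


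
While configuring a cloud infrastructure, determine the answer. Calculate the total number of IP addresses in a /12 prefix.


Given: CIDR prefix /12
Host bits = 32 - 12 = 20
Total addresses = 2^20 = 1048576

1048576


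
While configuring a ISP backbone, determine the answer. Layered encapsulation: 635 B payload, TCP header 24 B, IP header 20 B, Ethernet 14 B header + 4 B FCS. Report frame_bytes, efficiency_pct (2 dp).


TCP segment = 635 + 24 = 659 B
IP packet = 659 + 20 = 679 B
Ethernet frame = 679 + 14 + 4 = 697 B
Efficiency = app / frame = 635 / 697 = 0.911047 = 91.1047% -> 91.10% (2 dp)

697, 91.10


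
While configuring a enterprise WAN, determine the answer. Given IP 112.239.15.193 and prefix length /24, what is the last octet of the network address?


Given: IP = 112.239.15.193, prefix = /24
Subnet mask = 255.255.255.0
Last octet of IP: 193
Last octet of mask: 0
Network last octet = 193 AND 0 = 0

0


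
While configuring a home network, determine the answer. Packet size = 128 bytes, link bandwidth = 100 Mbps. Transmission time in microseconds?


Given: packet = 128 bytes, bandwidth = 100 Mbps
Packet in bits = 128 * 8 = 1024 bits
Bandwidth = 100 * 10^6 = 100000000 bps
Time = 1024 / 100000000 seconds
Time in us = 1024 * 10^6 / 100000000 = 10.24

10.24


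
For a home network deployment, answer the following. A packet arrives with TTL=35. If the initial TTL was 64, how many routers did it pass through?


Given: initial TTL = 64, received TTL = 35
Hops = initial TTL - received TTL
Hops = 64 - 35 = 29

29


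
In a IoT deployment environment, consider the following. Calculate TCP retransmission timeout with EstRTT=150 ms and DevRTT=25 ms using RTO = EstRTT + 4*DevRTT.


Given: EstRTT = 150 ms, DevRTT = 25 ms
Timeout = EstRTT + 4 * DevRTT
4 * DevRTT = 4 * 25 = 100
Timeout = 150 + 100 = 250 ms

250


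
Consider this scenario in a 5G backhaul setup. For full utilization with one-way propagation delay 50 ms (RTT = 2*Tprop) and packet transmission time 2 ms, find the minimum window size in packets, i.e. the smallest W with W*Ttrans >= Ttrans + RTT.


Given: Ttrans = 2 ms, RTT = 100 ms (= 2 * Tprop, Tprop = 50 ms)
Time until first ACK returns = Ttrans + RTT = 2 + 100 = 102 ms
Need W * Ttrans >= Ttrans + RTT  ->  W >= (Ttrans + RTT) / Ttrans
(Ttrans + RTT) / Ttrans = 102 / 2 = 51
W_min = ceil(51) = 51

51


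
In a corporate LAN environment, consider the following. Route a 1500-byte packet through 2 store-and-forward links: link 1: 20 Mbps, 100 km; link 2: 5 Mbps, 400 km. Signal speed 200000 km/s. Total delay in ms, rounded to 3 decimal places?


Packet = 1500 bytes = 12000 bits. Store-and-forward: sum (t_trans + t_prop) per link.
Link 1: t_trans = 12000/(20*10^6) s = 0.6000 ms; t_prop = 100/200000 s = 0.5000 ms; subtotal = 1.1000 ms
Link 2: t_trans = 12000/(5*10^6) s = 2.4000 ms; t_prop = 400/200000 s = 2.0000 ms; subtotal = 4.4000 ms
End-to-end = 1.1000 + 4.4000 = 5.5000 ms -> 5.500 ms (3 dp)

5.500


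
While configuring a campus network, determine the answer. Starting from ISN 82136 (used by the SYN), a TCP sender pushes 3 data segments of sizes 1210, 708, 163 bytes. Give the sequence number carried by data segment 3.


The SYN occupies sequence number ISN = 82136, so the first data byte is ISN + 1 = 82137.
SEQ of data segment i = (ISN + 1) + sum of payload sizes of segments 1..i-1.
Segment 1: SEQ = 82137, payload = 1210 bytes
Segment 2: SEQ = 83347, payload = 708 bytes
Segment 3: SEQ = 84055, payload = 163 bytes
SEQ of segment 3 = 82137 + 1210 + 708 = 84055

84055


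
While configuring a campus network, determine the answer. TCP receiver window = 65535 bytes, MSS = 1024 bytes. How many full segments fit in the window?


Given: RWND = 65535 bytes, MSS = 1024 bytes
Full segments = floor(RWND / MSS)
Full segments = floor(65535 / 1024)
Full segments = floor(63.999) = 63

63


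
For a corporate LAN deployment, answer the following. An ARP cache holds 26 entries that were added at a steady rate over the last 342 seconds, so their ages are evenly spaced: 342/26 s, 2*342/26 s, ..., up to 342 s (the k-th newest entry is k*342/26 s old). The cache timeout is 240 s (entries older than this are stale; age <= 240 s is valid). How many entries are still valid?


Ages are k * 342/26 s for k = 1..26 (spacing = 13.1538 s).
Entry k is valid iff k * 342/26 <= 240 iff k <= 26 * 240 / 342 = 18.2456
n_valid = floor(18.2456) = 18
(n_stale = 26 - 18 = 8)

18


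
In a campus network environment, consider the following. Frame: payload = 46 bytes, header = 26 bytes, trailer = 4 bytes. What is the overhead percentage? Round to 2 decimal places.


Given: payload = 46 B, header = 26 B, trailer = 4 B
Overhead bytes = header + trailer = 26 + 4 = 30
Total frame = payload + overhead = 46 + 30 = 76
Overhead % = 30 / 76 * 100 = 39.4737% -> 39.47% (2 dp)

39.47


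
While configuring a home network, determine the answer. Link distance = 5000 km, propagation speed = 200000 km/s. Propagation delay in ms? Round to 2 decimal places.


Given: distance = 5000 km, speed = 200000 km/s
Delay = distance / speed = 5000 / 200000 seconds
Delay in ms = 5000 * 1000 / 200000
Delay = 25.0000 ms
Rounded to 2 dp = 25.00 ms

25.00


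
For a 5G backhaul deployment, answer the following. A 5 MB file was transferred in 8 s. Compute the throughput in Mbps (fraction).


Given: file = 5 MB, time = 8 s
File in Mb = 5 * 8 = 40 Mb
Throughput = 40 / 8 Mbps
Throughput = 5 Mbps

5


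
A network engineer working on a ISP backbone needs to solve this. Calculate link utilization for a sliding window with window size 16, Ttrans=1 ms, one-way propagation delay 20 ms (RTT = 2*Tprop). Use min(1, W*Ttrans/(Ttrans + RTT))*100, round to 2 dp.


Given: W = 16, Ttrans = 1 ms, RTT = 40 ms (= 2 * Tprop, Tprop = 20 ms)
Cycle time = Ttrans + RTT = 1 + 40 = 41 ms (first packet sent until its ACK returns)
W * Ttrans = 16 * 1 = 16 ms of sending per cycle
W * Ttrans / (Ttrans + RTT) = 16 / 41 = 0.390244
U = min(1, 0.390244) = 0.390244
U% = 39.02%

39.02


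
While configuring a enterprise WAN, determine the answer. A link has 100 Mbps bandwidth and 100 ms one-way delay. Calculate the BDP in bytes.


Given: bandwidth = 100 Mbps, delay = 100 ms
BDP in bits = 100 * 10^6 * 100 / 1000
BDP in bits = 10000000
BDP in bytes = 10000000 / 8 = 1250000

1250000


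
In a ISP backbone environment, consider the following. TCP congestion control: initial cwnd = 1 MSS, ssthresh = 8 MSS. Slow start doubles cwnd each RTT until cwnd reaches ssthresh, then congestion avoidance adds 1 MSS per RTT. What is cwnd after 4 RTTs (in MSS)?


RTT 0: cwnd = 1 MSS (initial)
RTT 1: cwnd = 2 MSS (slow start, doubled)
RTT 2: cwnd = 4 MSS (slow start, doubled)
RTT 3: cwnd = 8 MSS (slow start, doubled)
RTT 4: cwnd = 9 MSS (congestion avoidance, +1)

9


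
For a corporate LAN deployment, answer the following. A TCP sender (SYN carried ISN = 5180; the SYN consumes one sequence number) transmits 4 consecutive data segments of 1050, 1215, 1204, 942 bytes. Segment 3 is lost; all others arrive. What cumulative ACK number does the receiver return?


SYN uses sequence number 5180; first data byte = ISN + 1 = 5181.
Segment 1: SEQ = 5181, len = 1050 B, covers [5181, 6230]
Segment 2: SEQ = 6231, len = 1215 B, covers [6231, 7445]
Segment 3: SEQ = 7446, len = 1204 B, covers [7446, 8649] [LOST]
Segment 4: SEQ = 8650, len = 942 B, covers [8650, 9591]
In-order data received: bytes [5181, 7445] (segments 1..2).
Segment 3 missing -> gap begins at byte 7446; later segments buffered out of order.
Cumulative ACK = next expected in-order byte = 5181 + 1050 + 1215 = 7446

7446


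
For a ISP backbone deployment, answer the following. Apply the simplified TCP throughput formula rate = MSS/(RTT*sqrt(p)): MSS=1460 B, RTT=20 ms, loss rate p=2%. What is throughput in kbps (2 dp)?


Given: MSS = 1460 bytes, RTT = 20 ms, loss = 2%
RTT in seconds = 20 / 1000 = 0.02
Loss rate = 2% = 0.02
sqrt(loss) = sqrt(0.02) = 0.141421356237
Throughput (bytes/s) = 1460 / (0.02 * 0.141421356237) = 516187.9503
Throughput (kbps) = 516187.9503 * 8 / 1000 = 4129.503602 -> 4129.50 kbps (2 dp)

4129.50


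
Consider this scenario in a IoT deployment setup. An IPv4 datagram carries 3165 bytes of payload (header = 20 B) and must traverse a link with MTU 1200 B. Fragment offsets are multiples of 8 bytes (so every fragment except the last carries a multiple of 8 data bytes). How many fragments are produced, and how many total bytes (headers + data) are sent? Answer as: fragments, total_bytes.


Max data per non-final fragment = floor((MTU - header)/8)*8 = floor((1200 - 20)/8)*8 = floor(1180/8)*8 = 1176 B
Final fragment needs no 8-byte alignment: it can carry up to MTU - header = 1180 B
Non-final fragments needed = ceil((payload - 1180) / 1176) = ceil(1985/1176) = ceil(1.6879) = 2
Number of fragments = 2 + 1 = 3
Fragment sizes (data): 2 * 1176 B + 813 B (last, 813 <= 1180 OK)
Total bytes sent = payload + n_frags * header = 3165 + 3*20 = 3165 + 60 = 3225 B

3, 3225


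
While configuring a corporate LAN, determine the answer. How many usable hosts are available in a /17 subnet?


Given: subnet mask /17
Host bits = 32 - 17 = 15
Total addresses = 2^15 = 32768
Usable hosts = 32768 - 2 (network + broadcast) = 32766

32766


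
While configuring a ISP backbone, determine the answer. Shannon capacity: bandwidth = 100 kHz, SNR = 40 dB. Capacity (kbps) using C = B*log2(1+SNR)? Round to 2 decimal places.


Given: B = 100 kHz, SNR = 40 dB
SNR linear = 10^(40/10) = 10000
1 + SNR = 10001
log2(10001) = 13.2878566418
C = 100 * 1000 * 13.2878566418 = 1328785.6642 bps
C = 1328.785664 kbps -> 1328.79 kbps (2 dp)

1328.79


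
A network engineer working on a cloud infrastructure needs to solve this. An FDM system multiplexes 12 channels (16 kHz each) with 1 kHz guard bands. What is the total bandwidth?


Given: 12 channels, 16 kHz each, guard = 1 kHz
Channel bandwidth = 12 * 16 = 192 kHz
Guard bands = 11 gaps * 1 kHz = 11 kHz
Total = 192 + 11 = 203 kHz

203


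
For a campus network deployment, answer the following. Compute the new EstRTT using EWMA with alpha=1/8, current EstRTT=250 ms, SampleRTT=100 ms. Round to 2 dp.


Given: EstRTT = 250 ms, SampleRTT = 100 ms, alpha = 1/8
New EstRTT = (1 - alpha) * EstRTT + alpha * SampleRTT
(7/8) * 250 = 218.75
(1/8) * 100 = 12.5
New EstRTT = 218.75 + 12.5 = 231.25 ms -> 231.25 ms (2 dp)

231.25


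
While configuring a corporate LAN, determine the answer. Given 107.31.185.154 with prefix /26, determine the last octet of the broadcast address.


Given: IP = 107.31.185.154, prefix = /26
Host bits = 32 - 26 = 6
Network last octet = 154 AND mask = 128
Host part size = 2^6 - 1 = 63
Broadcast last octet = 128 OR 63 = 191

191


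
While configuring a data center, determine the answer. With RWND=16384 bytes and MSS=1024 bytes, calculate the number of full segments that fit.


Given: RWND = 16384 bytes, MSS = 1024 bytes
Full segments = floor(RWND / MSS)
Full segments = floor(16384 / 1024)
Full segments = floor(16.0) = 16

16


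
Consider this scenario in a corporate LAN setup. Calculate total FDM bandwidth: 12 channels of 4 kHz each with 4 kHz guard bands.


Given: 12 channels, 4 kHz each, guard = 4 kHz
Channel bandwidth = 12 * 4 = 48 kHz
Guard bands = 11 gaps * 4 kHz = 44 kHz
Total = 48 + 44 = 92 kHz

92


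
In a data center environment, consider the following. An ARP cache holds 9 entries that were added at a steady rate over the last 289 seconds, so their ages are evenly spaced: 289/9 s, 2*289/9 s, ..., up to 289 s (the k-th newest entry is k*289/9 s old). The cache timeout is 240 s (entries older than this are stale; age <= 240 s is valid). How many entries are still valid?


Ages are k * 289/9 s for k = 1..9 (spacing = 32.1111 s).
Entry k is valid iff k * 289/9 <= 240 iff k <= 9 * 240 / 289 = 7.4740
n_valid = floor(7.4740) = 7
(n_stale = 9 - 7 = 2)

7


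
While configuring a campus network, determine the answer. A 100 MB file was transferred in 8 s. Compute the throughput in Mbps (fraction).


Given: file = 100 MB, time = 8 s
File in Mb = 100 * 8 = 800 Mb
Throughput = 800 / 8 Mbps
Throughput = 100 Mbps

100


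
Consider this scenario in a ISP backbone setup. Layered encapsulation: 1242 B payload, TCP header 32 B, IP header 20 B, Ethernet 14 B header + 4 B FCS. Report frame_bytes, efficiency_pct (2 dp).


TCP segment = 1242 + 32 = 1274 B
IP packet = 1274 + 20 = 1294 B
Ethernet frame = 1294 + 14 + 4 = 1312 B
Efficiency = app / frame = 1242 / 1312 = 0.946646 = 94.6646% -> 94.66% (2 dp)

1312, 94.66


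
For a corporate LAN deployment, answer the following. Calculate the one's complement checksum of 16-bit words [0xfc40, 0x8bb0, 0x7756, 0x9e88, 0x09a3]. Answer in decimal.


Given words: [0xfc40, 0x8bb0, 0x7756, 0x9e88, 0x09a3]
Step 1: Sum all words
Raw sum = 64576 + 35760 + 30550 + 40584 + 2467 = 173937
Step 2: Fold carry: (42865 + 2) = 42867
One's complement = ~42867 & 0xFFFF = 22668

22668


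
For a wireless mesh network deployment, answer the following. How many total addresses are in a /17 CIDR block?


Given: CIDR prefix /17
Host bits = 32 - 17 = 15
Total addresses = 2^15 = 32768

32768


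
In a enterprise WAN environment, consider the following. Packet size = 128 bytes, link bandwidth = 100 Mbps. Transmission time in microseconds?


Given: packet = 128 bytes, bandwidth = 100 Mbps
Packet in bits = 128 * 8 = 1024 bits
Bandwidth = 100 * 10^6 = 100000000 bps
Time = 1024 / 100000000 seconds
Time in us = 1024 * 10^6 / 100000000 = 10.24

10.24


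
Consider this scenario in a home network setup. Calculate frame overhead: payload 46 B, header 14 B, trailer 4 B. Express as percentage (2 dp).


Given: payload = 46 B, header = 14 B, trailer = 4 B
Overhead bytes = header + trailer = 14 + 4 = 18
Total frame = payload + overhead = 46 + 18 = 64
Overhead % = 18 / 64 * 100 = 28.1250% -> 28.13% (2 dp)

28.13


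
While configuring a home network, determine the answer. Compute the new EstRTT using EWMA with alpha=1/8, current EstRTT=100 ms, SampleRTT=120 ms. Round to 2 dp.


Given: EstRTT = 100 ms, SampleRTT = 120 ms, alpha = 1/8
New EstRTT = (1 - alpha) * EstRTT + alpha * SampleRTT
(7/8) * 100 = 87.5
(1/8) * 120 = 15
New EstRTT = 87.5 + 15 = 102.5 ms -> 102.50 ms (2 dp)

102.50


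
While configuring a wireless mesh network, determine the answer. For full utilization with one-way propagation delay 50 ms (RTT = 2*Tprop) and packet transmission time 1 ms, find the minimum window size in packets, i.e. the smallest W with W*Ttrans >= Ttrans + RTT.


Given: Ttrans = 1 ms, RTT = 100 ms (= 2 * Tprop, Tprop = 50 ms)
Time until first ACK returns = Ttrans + RTT = 1 + 100 = 101 ms
Need W * Ttrans >= Ttrans + RTT  ->  W >= (Ttrans + RTT) / Ttrans
(Ttrans + RTT) / Ttrans = 101 / 1 = 101
W_min = ceil(101) = 101

101


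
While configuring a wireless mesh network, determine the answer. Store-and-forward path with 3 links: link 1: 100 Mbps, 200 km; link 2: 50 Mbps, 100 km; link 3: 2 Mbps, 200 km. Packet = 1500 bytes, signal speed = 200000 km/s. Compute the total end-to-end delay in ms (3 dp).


Packet = 1500 bytes = 12000 bits. Store-and-forward: sum (t_trans + t_prop) per link.
Link 1: t_trans = 12000/(100*10^6) s = 0.1200 ms; t_prop = 200/200000 s = 1.0000 ms; subtotal = 1.1200 ms
Link 2: t_trans = 12000/(50*10^6) s = 0.2400 ms; t_prop = 100/200000 s = 0.5000 ms; subtotal = 0.7400 ms
Link 3: t_trans = 12000/(2*10^6) s = 6.0000 ms; t_prop = 200/200000 s = 1.0000 ms; subtotal = 7.0000 ms
End-to-end = 1.1200 + 0.7400 + 7.0000 = 8.8600 ms -> 8.860 ms (3 dp)

8.860


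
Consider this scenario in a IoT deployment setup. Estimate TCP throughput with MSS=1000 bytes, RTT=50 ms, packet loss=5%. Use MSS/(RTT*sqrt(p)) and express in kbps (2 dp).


Given: MSS = 1000 bytes, RTT = 50 ms, loss = 5%
RTT in seconds = 50 / 1000 = 0.05
Loss rate = 5% = 0.05
sqrt(loss) = sqrt(0.05) = 0.223606797750
Throughput (bytes/s) = 1000 / (0.05 * 0.223606797750) = 89442.7191
Throughput (kbps) = 89442.7191 * 8 / 1000 = 715.541753 -> 715.54 kbps (2 dp)

715.54


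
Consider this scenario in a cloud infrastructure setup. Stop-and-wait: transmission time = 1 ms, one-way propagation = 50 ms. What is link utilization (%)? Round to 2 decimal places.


Given: Ttrans = 1 ms, Tprop = 50 ms
RTT = 2 * Tprop = 2 * 50 = 100 ms
U = Ttrans / (Ttrans + RTT)
U = 1 / (1 + 100)
U = 1 / 101 = 0.009901
U% = 0.99%

0.99


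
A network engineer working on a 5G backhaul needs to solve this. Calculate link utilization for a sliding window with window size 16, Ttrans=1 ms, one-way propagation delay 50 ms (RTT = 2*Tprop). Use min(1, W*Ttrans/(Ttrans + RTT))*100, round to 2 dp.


Given: W = 16, Ttrans = 1 ms, RTT = 100 ms (= 2 * Tprop, Tprop = 50 ms)
Cycle time = Ttrans + RTT = 1 + 100 = 101 ms (first packet sent until its ACK returns)
W * Ttrans = 16 * 1 = 16 ms of sending per cycle
W * Ttrans / (Ttrans + RTT) = 16 / 101 = 0.158416
U = min(1, 0.158416) = 0.158416
U% = 15.84%

15.84


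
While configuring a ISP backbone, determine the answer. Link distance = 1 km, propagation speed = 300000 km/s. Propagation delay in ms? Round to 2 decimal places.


Given: distance = 1 km, speed = 300000 km/s
Delay = distance / speed = 1 / 300000 seconds
Delay in ms = 1 * 1000 / 300000
Delay = 0.0033 ms
Rounded to 2 dp = 0.00 ms

0.00


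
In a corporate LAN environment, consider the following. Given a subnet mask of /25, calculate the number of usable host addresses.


Given: subnet mask /25
Host bits = 32 - 25 = 7
Total addresses = 2^7 = 128
Usable hosts = 128 - 2 (network + broadcast) = 126

126


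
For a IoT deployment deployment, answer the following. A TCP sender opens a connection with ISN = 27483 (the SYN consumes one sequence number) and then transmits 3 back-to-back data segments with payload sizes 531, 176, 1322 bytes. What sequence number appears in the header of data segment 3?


The SYN occupies sequence number ISN = 27483, so the first data byte is ISN + 1 = 27484.
SEQ of data segment i = (ISN + 1) + sum of payload sizes of segments 1..i-1.
Segment 1: SEQ = 27484, payload = 531 bytes
Segment 2: SEQ = 28015, payload = 176 bytes
Segment 3: SEQ = 28191, payload = 1322 bytes
SEQ of segment 3 = 27484 + 531 + 176 = 28191

28191


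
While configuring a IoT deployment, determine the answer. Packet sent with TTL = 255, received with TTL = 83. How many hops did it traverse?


Given: initial TTL = 255, received TTL = 83
Hops = initial TTL - received TTL
Hops = 255 - 83 = 172

172


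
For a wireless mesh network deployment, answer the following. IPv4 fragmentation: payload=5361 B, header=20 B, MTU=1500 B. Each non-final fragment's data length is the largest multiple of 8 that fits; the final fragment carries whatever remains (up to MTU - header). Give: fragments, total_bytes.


Max data per non-final fragment = floor((MTU - header)/8)*8 = floor((1500 - 20)/8)*8 = floor(1480/8)*8 = 1480 B
Final fragment needs no 8-byte alignment: it can carry up to MTU - header = 1480 B
Non-final fragments needed = ceil((payload - 1480) / 1480) = ceil(3881/1480) = ceil(2.6223) = 3
Number of fragments = 3 + 1 = 4
Fragment sizes (data): 3 * 1480 B + 921 B (last, 921 <= 1480 OK)
Total bytes sent = payload + n_frags * header = 5361 + 4*20 = 5361 + 80 = 5441 B

4, 5441


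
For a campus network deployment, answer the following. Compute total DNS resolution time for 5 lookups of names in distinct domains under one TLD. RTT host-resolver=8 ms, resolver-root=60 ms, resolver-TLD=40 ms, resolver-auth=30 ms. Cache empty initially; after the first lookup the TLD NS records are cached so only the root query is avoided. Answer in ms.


Lookup 1 (cold cache): local + root + TLD + auth = 8 + 60 + 40 + 30 = 138 ms
Lookups 2..5 (TLD NS cached -> skip root; new domain -> still ask TLD and auth): local + TLD + auth = 8 + 40 + 30 = 78 ms each
Remaining 4 lookups: 4 * 78 = 312 ms
Total = 138 + 312 = 450 ms

450


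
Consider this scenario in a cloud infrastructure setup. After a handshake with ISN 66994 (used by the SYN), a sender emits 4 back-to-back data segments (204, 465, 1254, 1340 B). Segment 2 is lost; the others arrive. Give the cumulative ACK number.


SYN uses sequence number 66994; first data byte = ISN + 1 = 66995.
Segment 1: SEQ = 66995, len = 204 B, covers [66995, 67198]
Segment 2: SEQ = 67199, len = 465 B, covers [67199, 67663] [LOST]
Segment 3: SEQ = 67664, len = 1254 B, covers [67664, 68917]
Segment 4: SEQ = 68918, len = 1340 B, covers [68918, 70257]
In-order data received: bytes [66995, 67198] (segments 1..1).
Segment 2 missing -> gap begins at byte 67199; later segments buffered out of order.
Cumulative ACK = next expected in-order byte = 66995 + 204 = 67199

67199


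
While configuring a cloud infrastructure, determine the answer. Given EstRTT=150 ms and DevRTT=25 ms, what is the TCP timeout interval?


Given: EstRTT = 150 ms, DevRTT = 25 ms
Timeout = EstRTT + 4 * DevRTT
4 * DevRTT = 4 * 25 = 100
Timeout = 150 + 100 = 250 ms

250


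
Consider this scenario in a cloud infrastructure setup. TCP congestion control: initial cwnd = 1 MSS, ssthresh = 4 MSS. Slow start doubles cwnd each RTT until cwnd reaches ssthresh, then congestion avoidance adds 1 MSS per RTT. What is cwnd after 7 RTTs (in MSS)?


RTT 0: cwnd = 1 MSS (initial)
RTT 1: cwnd = 2 MSS (slow start, doubled)
RTT 2: cwnd = 4 MSS (slow start, doubled)
RTT 3: cwnd = 5 MSS (congestion avoidance, +1)
RTT 4: cwnd = 6 MSS (congestion avoidance, +1)
RTT 5: cwnd = 7 MSS (congestion avoidance, +1)
RTT 6: cwnd = 8 MSS (congestion avoidance, +1)
RTT 7: cwnd = 9 MSS (congestion avoidance, +1)

9


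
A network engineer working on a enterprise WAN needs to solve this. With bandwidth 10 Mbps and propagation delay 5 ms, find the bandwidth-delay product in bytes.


Given: bandwidth = 10 Mbps, delay = 5 ms
BDP in bits = 10 * 10^6 * 5 / 1000
BDP in bits = 50000
BDP in bytes = 50000 / 8 = 6250

6250


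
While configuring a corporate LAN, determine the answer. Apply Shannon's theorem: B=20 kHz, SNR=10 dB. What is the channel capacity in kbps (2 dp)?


Given: B = 20 kHz, SNR = 10 dB
SNR linear = 10^(10/10) = 10
1 + SNR = 11
log2(11) = 3.4594316186
C = 20 * 1000 * 3.4594316186 = 69188.6324 bps
C = 69.188632 kbps -> 69.19 kbps (2 dp)

69.19


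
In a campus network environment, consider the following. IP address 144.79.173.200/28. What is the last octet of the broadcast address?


Given: IP = 144.79.173.200, prefix = /28
Host bits = 32 - 28 = 4
Network last octet = 200 AND mask = 192
Host part size = 2^4 - 1 = 15
Broadcast last octet = 192 OR 15 = 207

207


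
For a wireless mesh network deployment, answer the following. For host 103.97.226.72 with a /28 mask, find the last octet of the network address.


Given: IP = 103.97.226.72, prefix = /28
Subnet mask = 255.255.255.240
Last octet of IP: 72
Last octet of mask: 240
Network last octet = 72 AND 240 = 64

64


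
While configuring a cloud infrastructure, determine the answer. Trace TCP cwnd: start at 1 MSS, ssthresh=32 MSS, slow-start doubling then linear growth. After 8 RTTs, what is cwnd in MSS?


RTT 0: cwnd = 1 MSS (initial)
RTT 1: cwnd = 2 MSS (slow start, doubled)
RTT 2: cwnd = 4 MSS (slow start, doubled)
RTT 3: cwnd = 8 MSS (slow start, doubled)
RTT 4: cwnd = 16 MSS (slow start, doubled)
RTT 5: cwnd = 32 MSS (slow start, doubled)
RTT 6: cwnd = 33 MSS (congestion avoidance, +1)
RTT 7: cwnd = 34 MSS (congestion avoidance, +1)
RTT 8: cwnd = 35 MSS (congestion avoidance, +1)

35


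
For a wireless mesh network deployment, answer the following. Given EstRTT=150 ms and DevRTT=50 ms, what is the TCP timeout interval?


Given: EstRTT = 150 ms, DevRTT = 50 ms
Timeout = EstRTT + 4 * DevRTT
4 * DevRTT = 4 * 50 = 200
Timeout = 150 + 200 = 350 ms

350


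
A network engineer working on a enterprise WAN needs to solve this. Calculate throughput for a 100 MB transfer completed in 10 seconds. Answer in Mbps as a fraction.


Given: file = 100 MB, time = 10 s
File in Mb = 100 * 8 = 800 Mb
Throughput = 800 / 10 Mbps
Throughput = 80 Mbps

80


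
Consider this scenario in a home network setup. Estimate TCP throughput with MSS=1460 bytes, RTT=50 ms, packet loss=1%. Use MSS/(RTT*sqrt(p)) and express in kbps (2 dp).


Given: MSS = 1460 bytes, RTT = 50 ms, loss = 1%
RTT in seconds = 50 / 1000 = 0.05
Loss rate = 1% = 0.01
sqrt(loss) = sqrt(0.01) = 0.1
Throughput (bytes/s) = 1460 / (0.05 * 0.1) = 292000.0000
Throughput (kbps) = 292000.0000 * 8 / 1000 = 2336.000000 -> 2336.00 kbps (2 dp)

2336.00


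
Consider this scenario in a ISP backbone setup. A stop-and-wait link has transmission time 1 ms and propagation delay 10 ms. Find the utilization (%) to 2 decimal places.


Given: Ttrans = 1 ms, Tprop = 10 ms
RTT = 2 * Tprop = 2 * 10 = 20 ms
U = Ttrans / (Ttrans + RTT)
U = 1 / (1 + 20)
U = 1 / 21 = 0.047619
U% = 4.76%

4.76


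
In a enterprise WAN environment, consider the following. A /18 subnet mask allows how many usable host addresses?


Given: subnet mask /18
Host bits = 32 - 18 = 14
Total addresses = 2^14 = 16384
Usable hosts = 16384 - 2 (network + broadcast) = 16382

16382


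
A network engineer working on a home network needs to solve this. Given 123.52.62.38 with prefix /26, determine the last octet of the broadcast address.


Given: IP = 123.52.62.38, prefix = /26
Host bits = 32 - 26 = 6
Network last octet = 38 AND mask = 0
Host part size = 2^6 - 1 = 63
Broadcast last octet = 0 OR 63 = 63

63


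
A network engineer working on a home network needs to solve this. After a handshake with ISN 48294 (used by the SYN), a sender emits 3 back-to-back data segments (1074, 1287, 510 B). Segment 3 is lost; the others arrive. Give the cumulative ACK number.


SYN uses sequence number 48294; first data byte = ISN + 1 = 48295.
Segment 1: SEQ = 48295, len = 1074 B, covers [48295, 49368]
Segment 2: SEQ = 49369, len = 1287 B, covers [49369, 50655]
Segment 3: SEQ = 50656, len = 510 B, covers [50656, 51165] [LOST]
In-order data received: bytes [48295, 50655] (segments 1..2).
Segment 3 missing -> gap begins at byte 50656.
Cumulative ACK = next expected in-order byte = 48295 + 1074 + 1287 = 50656

50656


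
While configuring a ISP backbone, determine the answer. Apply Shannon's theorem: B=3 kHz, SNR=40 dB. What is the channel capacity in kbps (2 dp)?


Given: B = 3 kHz, SNR = 40 dB
SNR linear = 10^(40/10) = 10000
1 + SNR = 10001
log2(10001) = 13.2878566418
C = 3 * 1000 * 13.2878566418 = 39863.5699 bps
C = 39.863570 kbps -> 39.86 kbps (2 dp)

39.86


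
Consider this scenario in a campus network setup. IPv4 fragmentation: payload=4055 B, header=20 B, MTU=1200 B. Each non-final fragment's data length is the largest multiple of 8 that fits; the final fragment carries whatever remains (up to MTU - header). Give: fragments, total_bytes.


Max data per non-final fragment = floor((MTU - header)/8)*8 = floor((1200 - 20)/8)*8 = floor(1180/8)*8 = 1176 B
Final fragment needs no 8-byte alignment: it can carry up to MTU - header = 1180 B
Non-final fragments needed = ceil((payload - 1180) / 1176) = ceil(2875/1176) = ceil(2.4447) = 3
Number of fragments = 3 + 1 = 4
Fragment sizes (data): 3 * 1176 B + 527 B (last, 527 <= 1180 OK)
Total bytes sent = payload + n_frags * header = 4055 + 4*20 = 4055 + 80 = 4135 B

4, 4135


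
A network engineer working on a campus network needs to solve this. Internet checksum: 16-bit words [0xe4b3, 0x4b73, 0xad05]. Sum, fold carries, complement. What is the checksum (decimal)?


Given words: [0xe4b3, 0x4b73, 0xad05]
Step 1: Sum all words
Raw sum = 58547 + 19315 + 44293 = 122155
Step 2: Fold carry: (56619 + 1) = 56620
One's complement = ~56620 & 0xFFFF = 8915

8915


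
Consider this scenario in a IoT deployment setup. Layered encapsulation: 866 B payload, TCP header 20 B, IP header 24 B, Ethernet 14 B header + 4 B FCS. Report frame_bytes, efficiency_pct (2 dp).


TCP segment = 866 + 20 = 886 B
IP packet = 886 + 24 = 910 B
Ethernet frame = 910 + 14 + 4 = 928 B
Efficiency = app / frame = 866 / 928 = 0.933190 = 93.3190% -> 93.32% (2 dp)

928, 93.32


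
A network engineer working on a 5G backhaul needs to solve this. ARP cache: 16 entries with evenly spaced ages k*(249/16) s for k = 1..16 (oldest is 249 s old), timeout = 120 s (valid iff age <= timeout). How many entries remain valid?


Ages are k * 249/16 s for k = 1..16 (spacing = 15.5625 s).
Entry k is valid iff k * 249/16 <= 120 iff k <= 16 * 120 / 249 = 7.7108
n_valid = floor(7.7108) = 7
(n_stale = 16 - 7 = 9)

7


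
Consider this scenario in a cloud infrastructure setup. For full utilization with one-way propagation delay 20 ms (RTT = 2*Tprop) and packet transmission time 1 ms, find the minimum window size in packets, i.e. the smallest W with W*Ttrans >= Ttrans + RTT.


Given: Ttrans = 1 ms, RTT = 40 ms (= 2 * Tprop, Tprop = 20 ms)
Time until first ACK returns = Ttrans + RTT = 1 + 40 = 41 ms
Need W * Ttrans >= Ttrans + RTT  ->  W >= (Ttrans + RTT) / Ttrans
(Ttrans + RTT) / Ttrans = 41 / 1 = 41
W_min = ceil(41) = 41

41


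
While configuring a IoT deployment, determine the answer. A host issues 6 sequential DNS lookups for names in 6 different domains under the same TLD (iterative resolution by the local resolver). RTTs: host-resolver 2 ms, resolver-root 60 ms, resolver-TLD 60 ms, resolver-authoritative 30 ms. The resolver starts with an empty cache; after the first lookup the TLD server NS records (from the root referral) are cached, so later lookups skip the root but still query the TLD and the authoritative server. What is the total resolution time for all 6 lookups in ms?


Lookup 1 (cold cache): local + root + TLD + auth = 2 + 60 + 60 + 30 = 152 ms
Lookups 2..6 (TLD NS cached -> skip root; new domain -> still ask TLD and auth): local + TLD + auth = 2 + 60 + 30 = 92 ms each
Remaining 5 lookups: 5 * 92 = 460 ms
Total = 152 + 460 = 612 ms

612


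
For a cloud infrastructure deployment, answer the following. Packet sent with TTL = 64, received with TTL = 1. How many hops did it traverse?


Given: initial TTL = 64, received TTL = 1
Hops = initial TTL - received TTL
Hops = 64 - 1 = 63

63


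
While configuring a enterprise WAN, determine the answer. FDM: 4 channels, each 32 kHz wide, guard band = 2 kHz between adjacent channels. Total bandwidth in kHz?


Given: 4 channels, 32 kHz each, guard = 2 kHz
Channel bandwidth = 4 * 32 = 128 kHz
Guard bands = 3 gaps * 2 kHz = 6 kHz
Total = 128 + 6 = 134 kHz

134


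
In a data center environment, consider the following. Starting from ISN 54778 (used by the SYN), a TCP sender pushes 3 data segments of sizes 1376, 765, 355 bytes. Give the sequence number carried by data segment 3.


The SYN occupies sequence number ISN = 54778, so the first data byte is ISN + 1 = 54779.
SEQ of data segment i = (ISN + 1) + sum of payload sizes of segments 1..i-1.
Segment 1: SEQ = 54779, payload = 1376 bytes
Segment 2: SEQ = 56155, payload = 765 bytes
Segment 3: SEQ = 56920, payload = 355 bytes
SEQ of segment 3 = 54779 + 1376 + 765 = 56920

56920


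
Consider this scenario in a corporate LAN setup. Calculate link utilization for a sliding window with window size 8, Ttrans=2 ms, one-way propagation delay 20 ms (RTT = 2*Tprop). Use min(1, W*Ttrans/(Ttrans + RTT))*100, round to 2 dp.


Given: W = 8, Ttrans = 2 ms, RTT = 40 ms (= 2 * Tprop, Tprop = 20 ms)
Cycle time = Ttrans + RTT = 2 + 40 = 42 ms (first packet sent until its ACK returns)
W * Ttrans = 8 * 2 = 16 ms of sending per cycle
W * Ttrans / (Ttrans + RTT) = 16 / 42 = 0.380952
U = min(1, 0.380952) = 0.380952
U% = 38.10%

38.10


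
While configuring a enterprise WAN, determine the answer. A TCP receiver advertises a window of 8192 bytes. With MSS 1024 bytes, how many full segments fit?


Given: RWND = 8192 bytes, MSS = 1024 bytes
Full segments = floor(RWND / MSS)
Full segments = floor(8192 / 1024)
Full segments = floor(8.0) = 8

8


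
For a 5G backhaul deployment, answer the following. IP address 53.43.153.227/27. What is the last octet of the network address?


Given: IP = 53.43.153.227, prefix = /27
Subnet mask = 255.255.255.224
Last octet of IP: 227
Last octet of mask: 224
Network last octet = 227 AND 224 = 224

224


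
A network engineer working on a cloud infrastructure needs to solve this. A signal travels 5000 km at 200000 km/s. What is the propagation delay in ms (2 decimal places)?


Given: distance = 5000 km, speed = 200000 km/s
Delay = distance / speed = 5000 / 200000 seconds
Delay in ms = 5000 * 1000 / 200000
Delay = 25.0000 ms
Rounded to 2 dp = 25.00 ms

25.00


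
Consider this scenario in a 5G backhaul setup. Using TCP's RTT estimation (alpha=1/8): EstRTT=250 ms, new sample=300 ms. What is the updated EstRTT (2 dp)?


Given: EstRTT = 250 ms, SampleRTT = 300 ms, alpha = 1/8
New EstRTT = (1 - alpha) * EstRTT + alpha * SampleRTT
(7/8) * 250 = 218.75
(1/8) * 300 = 37.5
New EstRTT = 218.75 + 37.5 = 256.25 ms -> 256.25 ms (2 dp)

256.25


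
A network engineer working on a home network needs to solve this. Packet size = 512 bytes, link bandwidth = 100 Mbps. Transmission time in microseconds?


Given: packet = 512 bytes, bandwidth = 100 Mbps
Packet in bits = 512 * 8 = 4096 bits
Bandwidth = 100 * 10^6 = 100000000 bps
Time = 4096 / 100000000 seconds
Time in us = 4096 * 10^6 / 100000000 = 40.96

40.96


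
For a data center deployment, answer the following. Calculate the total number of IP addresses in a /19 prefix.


Given: CIDR prefix /19
Host bits = 32 - 19 = 13
Total addresses = 2^13 = 8192

8192


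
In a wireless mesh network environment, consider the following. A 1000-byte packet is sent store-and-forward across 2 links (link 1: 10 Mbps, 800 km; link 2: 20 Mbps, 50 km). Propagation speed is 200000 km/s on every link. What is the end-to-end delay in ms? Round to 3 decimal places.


Packet = 1000 bytes = 8000 bits. Store-and-forward: sum (t_trans + t_prop) per link.
Link 1: t_trans = 8000/(10*10^6) s = 0.8000 ms; t_prop = 800/200000 s = 4.0000 ms; subtotal = 4.8000 ms
Link 2: t_trans = 8000/(20*10^6) s = 0.4000 ms; t_prop = 50/200000 s = 0.2500 ms; subtotal = 0.6500 ms
End-to-end = 4.8000 + 0.6500 = 5.4500 ms -> 5.450 ms (3 dp)

5.450


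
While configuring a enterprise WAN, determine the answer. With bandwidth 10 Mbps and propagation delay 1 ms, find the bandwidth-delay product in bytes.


Given: bandwidth = 10 Mbps, delay = 1 ms
BDP in bits = 10 * 10^6 * 1 / 1000
BDP in bits = 10000
BDP in bytes = 10000 / 8 = 1250

1250


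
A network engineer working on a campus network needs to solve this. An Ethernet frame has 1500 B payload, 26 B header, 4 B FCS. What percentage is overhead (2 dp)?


Given: payload = 1500 B, header = 26 B, trailer = 4 B
Overhead bytes = header + trailer = 26 + 4 = 30
Total frame = payload + overhead = 1500 + 30 = 1530
Overhead % = 30 / 1530 * 100 = 1.9608% -> 1.96% (2 dp)

1.96


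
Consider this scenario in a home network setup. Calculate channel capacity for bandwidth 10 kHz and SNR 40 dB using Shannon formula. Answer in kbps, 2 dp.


Given: B = 10 kHz, SNR = 40 dB
SNR linear = 10^(40/10) = 10000
1 + SNR = 10001
log2(10001) = 13.2878566418
C = 10 * 1000 * 13.2878566418 = 132878.5664 bps
C = 132.878566 kbps -> 132.88 kbps (2 dp)

132.88


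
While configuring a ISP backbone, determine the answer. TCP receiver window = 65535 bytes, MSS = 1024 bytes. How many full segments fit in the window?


Given: RWND = 65535 bytes, MSS = 1024 bytes
Full segments = floor(RWND / MSS)
Full segments = floor(65535 / 1024)
Full segments = floor(63.999) = 63

63


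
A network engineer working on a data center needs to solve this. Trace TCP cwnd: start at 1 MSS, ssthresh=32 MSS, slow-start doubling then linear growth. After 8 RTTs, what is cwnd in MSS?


RTT 0: cwnd = 1 MSS (initial)
RTT 1: cwnd = 2 MSS (slow start, doubled)
RTT 2: cwnd = 4 MSS (slow start, doubled)
RTT 3: cwnd = 8 MSS (slow start, doubled)
RTT 4: cwnd = 16 MSS (slow start, doubled)
RTT 5: cwnd = 32 MSS (slow start, doubled)
RTT 6: cwnd = 33 MSS (congestion avoidance, +1)
RTT 7: cwnd = 34 MSS (congestion avoidance, +1)
RTT 8: cwnd = 35 MSS (congestion avoidance, +1)

35


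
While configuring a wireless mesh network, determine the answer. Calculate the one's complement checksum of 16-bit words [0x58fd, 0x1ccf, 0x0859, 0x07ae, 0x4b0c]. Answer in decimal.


Given words: [0x58fd, 0x1ccf, 0x0859, 0x07ae, 0x4b0c]
Step 1: Sum all words
Raw sum = 22781 + 7375 + 2137 + 1966 + 19212 = 53471
One's complement = ~53471 & 0xFFFF = 12064

12064


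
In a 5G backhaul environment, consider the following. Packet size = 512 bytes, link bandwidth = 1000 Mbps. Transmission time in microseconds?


Given: packet = 512 bytes, bandwidth = 1000 Mbps
Packet in bits = 512 * 8 = 4096 bits
Bandwidth = 1000 * 10^6 = 1000000000 bps
Time = 4096 / 1000000000 seconds
Time in us = 4096 * 10^6 / 1000000000 = 4.096

4.096


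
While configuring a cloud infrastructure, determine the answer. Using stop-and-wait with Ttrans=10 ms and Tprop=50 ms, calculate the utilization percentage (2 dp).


Given: Ttrans = 10 ms, Tprop = 50 ms
RTT = 2 * Tprop = 2 * 50 = 100 ms
U = Ttrans / (Ttrans + RTT)
U = 10 / (10 + 100)
U = 10 / 110 = 0.090909
U% = 9.09%

9.09


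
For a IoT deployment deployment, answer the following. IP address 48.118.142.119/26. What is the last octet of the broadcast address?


Given: IP = 48.118.142.119, prefix = /26
Host bits = 32 - 26 = 6
Network last octet = 119 AND mask = 64
Host part size = 2^6 - 1 = 63
Broadcast last octet = 64 OR 63 = 127

127


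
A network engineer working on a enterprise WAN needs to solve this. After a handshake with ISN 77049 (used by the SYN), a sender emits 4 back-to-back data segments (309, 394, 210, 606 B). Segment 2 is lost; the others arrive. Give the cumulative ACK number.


SYN uses sequence number 77049; first data byte = ISN + 1 = 77050.
Segment 1: SEQ = 77050, len = 309 B, covers [77050, 77358]
Segment 2: SEQ = 77359, len = 394 B, covers [77359, 77752] [LOST]
Segment 3: SEQ = 77753, len = 210 B, covers [77753, 77962]
Segment 4: SEQ = 77963, len = 606 B, covers [77963, 78568]
In-order data received: bytes [77050, 77358] (segments 1..1).
Segment 2 missing -> gap begins at byte 77359; later segments buffered out of order.
Cumulative ACK = next expected in-order byte = 77050 + 309 = 77359

77359


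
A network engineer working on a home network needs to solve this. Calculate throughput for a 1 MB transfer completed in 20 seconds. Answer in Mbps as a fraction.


Given: file = 1 MB, time = 20 s
File in Mb = 1 * 8 = 8 Mb
Throughput = 8 / 20 Mbps
Throughput = 2/5 Mbps

2/5


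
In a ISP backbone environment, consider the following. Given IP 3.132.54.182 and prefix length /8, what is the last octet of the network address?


Given: IP = 3.132.54.182, prefix = /8
Subnet mask = 255.0.0.0
Last octet of IP: 182
Last octet of mask: 0
Network last octet = 182 AND 0 = 0

0
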